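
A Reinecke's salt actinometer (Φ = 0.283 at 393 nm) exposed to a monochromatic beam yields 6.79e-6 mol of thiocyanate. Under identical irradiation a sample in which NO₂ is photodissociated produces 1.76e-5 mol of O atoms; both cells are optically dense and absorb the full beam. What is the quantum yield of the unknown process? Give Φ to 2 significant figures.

Photons absorbed by the actinometer: 6.79e-6 / 0.283 = 2.399e-5 mol.
Φ(unknown) = 1.76e-5 / 2.399e-5 = 0.73.

Φ = 0.73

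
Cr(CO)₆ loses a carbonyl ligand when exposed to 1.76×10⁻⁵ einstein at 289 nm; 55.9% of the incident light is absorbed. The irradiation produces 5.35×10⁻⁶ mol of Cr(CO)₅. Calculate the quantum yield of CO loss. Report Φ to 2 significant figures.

Photons absorbed: 0.559 × 1.76×10⁻⁵ = 9.838×10⁻⁶ mol.
Φ = 5.35×10⁻⁶ mol / 9.838×10⁻⁶ mol photons = 0.54.

Φ = 0.54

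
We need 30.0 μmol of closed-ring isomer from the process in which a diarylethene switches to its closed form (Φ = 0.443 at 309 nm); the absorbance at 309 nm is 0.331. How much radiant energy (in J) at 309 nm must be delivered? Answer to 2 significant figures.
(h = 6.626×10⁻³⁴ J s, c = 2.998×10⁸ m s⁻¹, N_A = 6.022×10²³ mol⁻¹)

Product: 30.0 μmol = 3.00×10⁻⁵ mol.
Photons that must be absorbed: 3.00×10⁻⁵ / 0.443 = 6.772×10⁻⁵ mol.
Fraction absorbed: 1 − 10^(−0.331) = 0.5333.
Incident photons needed: 6.772×10⁻⁵ / 0.5333 = 1.270×10⁻⁴ mol.
Photon energy: hc/λ = 6.429×10⁻¹⁹ J; per mole, 3.872×10⁵ J mol⁻¹.
Energy required: 1.270×10⁻⁴ × 3.872×10⁵ = 49 J.

49 J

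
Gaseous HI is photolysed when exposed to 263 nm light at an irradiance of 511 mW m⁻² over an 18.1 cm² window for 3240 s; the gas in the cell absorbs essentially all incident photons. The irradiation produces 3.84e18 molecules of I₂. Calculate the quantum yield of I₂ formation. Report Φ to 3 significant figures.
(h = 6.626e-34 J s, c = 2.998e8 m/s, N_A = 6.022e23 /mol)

Product: 3.84e18 / 6.022e23 = 6.377e-6 mol.
Photon energy at 263 nm: hc/λ = (6.626e-34)(2.998e8)/(263e-9) = 7.553e-19 J.
Energy delivered: (511 mW m⁻²)(18.1e-4 m²)(3240 s) = 2.997 J.
Photons incident: 2.997 / 7.553e-19 = 3.968e18, i.e. 3.968e18/6.022e23 = 6.589e-6 mol.
Φ = 6.377e-6 mol / 6.589e-6 mol photons = 0.968.

Φ = 0.968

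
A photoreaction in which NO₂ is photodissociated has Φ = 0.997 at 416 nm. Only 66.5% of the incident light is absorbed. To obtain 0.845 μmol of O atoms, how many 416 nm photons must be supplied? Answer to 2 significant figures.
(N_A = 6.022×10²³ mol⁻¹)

Product: 0.845 μmol = 8.45×10⁻⁷ mol.
Photons that must be absorbed: 8.45×10⁻⁷ / 0.997 = 8.475×10⁻⁷ mol.
Incident photons needed: 8.475×10⁻⁷ / 0.665 = 1.274×10⁻⁶ mol.
Photon count: 1.274×10⁻⁶ × 6.022×10²³ = 7.7×10¹⁷.

7.7×10¹⁷ photons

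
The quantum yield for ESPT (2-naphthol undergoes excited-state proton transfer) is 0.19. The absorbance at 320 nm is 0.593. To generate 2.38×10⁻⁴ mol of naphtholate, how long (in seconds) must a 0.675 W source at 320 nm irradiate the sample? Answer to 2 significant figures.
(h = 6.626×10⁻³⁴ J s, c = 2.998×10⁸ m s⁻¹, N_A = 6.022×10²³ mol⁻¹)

t ≈ 930 s

Photons that must be absorbed: 2.38×10⁻⁴ / 0.19 = 0.001253 mol.
Fraction absorbed: 1 − 10^(−0.593) = 0.7447.
Incident photons needed: 0.001253 / 0.7447 = 0.001683 mol.
Photon energy: hc/λ = 6.208×10⁻¹⁹ J; per mole, 3.738×10⁵ J mol⁻¹.
Energy required: 0.001683 × 3.738×10⁵ = 629.1 J.
Time: 629.1 J / 0.675 W = 930 s.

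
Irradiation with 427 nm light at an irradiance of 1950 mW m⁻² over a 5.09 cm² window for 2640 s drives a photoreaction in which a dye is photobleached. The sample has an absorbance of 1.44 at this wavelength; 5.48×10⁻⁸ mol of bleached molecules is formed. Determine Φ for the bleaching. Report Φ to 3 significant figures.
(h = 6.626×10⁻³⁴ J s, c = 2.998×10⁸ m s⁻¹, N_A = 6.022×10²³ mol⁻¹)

Φ = 0.00608

Photon energy at 427 nm: hc/λ = (6.626×10⁻³⁴)(2.998×10⁸)/(427×10⁻⁹) = 4.652×10⁻¹⁹ J.
Energy delivered: (1950 mW m⁻²)(5.09×10⁻⁴ m²)(2640 s) = 2.620 J.
Photons incident: 2.620 / 4.652×10⁻¹⁹ = 5.632×10¹⁸, i.e. 5.632×10¹⁸/6.022×10²³ = 9.352×10⁻⁶ mol.
Fraction absorbed: 1 − 10^(−1.44) = 0.9637.
Photons absorbed: 0.9637 × 9.352×10⁻⁶ = 9.013×10⁻⁶ mol.
Φ = 5.48×10⁻⁸ mol / 9.013×10⁻⁶ mol photons = 0.00608.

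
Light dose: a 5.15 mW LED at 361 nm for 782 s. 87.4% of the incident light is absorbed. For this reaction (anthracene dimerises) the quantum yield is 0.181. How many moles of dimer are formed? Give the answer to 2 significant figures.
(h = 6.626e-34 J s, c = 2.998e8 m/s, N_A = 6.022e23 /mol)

1.9e-6 mol

Photon energy at 361 nm: hc/λ = (6.626e-34)(2.998e8)/(361e-9) = 5.503e-19 J.
Energy delivered: (5.15 mW)(782 s) = 4.027 J.
Photons incident: 4.027 / 5.503e-19 = 7.318e18, i.e. 7.318e18/6.022e23 = 1.215e-5 mol.
Photons absorbed: 0.874 × 1.215e-5 = 1.062e-5 mol.
Product: Φ × n_abs = 0.181 × 1.062e-5 = 1.922e-6 mol.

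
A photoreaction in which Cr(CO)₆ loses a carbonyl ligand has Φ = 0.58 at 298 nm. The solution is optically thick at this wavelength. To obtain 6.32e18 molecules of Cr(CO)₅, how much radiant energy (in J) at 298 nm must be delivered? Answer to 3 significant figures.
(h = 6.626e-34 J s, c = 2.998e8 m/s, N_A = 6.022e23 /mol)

Product: 6.32e18 / 6.022e23 = 1.049e-5 mol.
Photons that must be absorbed: 1.049e-5 / 0.58 = 1.809e-5 mol.
Photon energy: hc/λ = 6.666e-19 J; per mole, 4.014e5 J mol⁻¹.
Energy required: 1.809e-5 × 4.014e5 = 7.26 J.

7.26 J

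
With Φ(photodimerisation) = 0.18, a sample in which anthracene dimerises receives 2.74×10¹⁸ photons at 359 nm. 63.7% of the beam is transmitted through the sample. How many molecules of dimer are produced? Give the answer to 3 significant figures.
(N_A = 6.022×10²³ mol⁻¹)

1.79×10¹⁷ molecules

Moles of photons: 2.74×10¹⁸ / 6.022×10²³ = 4.550×10⁻⁶ mol.
Fraction absorbed: 1 − 63.7/100 = 0.3630.
Photons absorbed: 0.3630 × 4.550×10⁻⁶ = 1.652×10⁻⁶ mol.
Product: Φ × n_abs = 0.18 × 1.652×10⁻⁶ = 2.974×10⁻⁷ mol.
As a count: 2.974×10⁻⁷ × 6.022×10²³ = 1.79×10¹⁷.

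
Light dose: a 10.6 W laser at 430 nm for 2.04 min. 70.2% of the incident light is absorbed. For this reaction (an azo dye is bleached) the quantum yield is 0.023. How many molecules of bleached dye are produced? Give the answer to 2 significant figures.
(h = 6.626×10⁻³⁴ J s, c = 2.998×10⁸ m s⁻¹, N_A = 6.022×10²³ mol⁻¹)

Photon energy at 430 nm: hc/λ = (6.626×10⁻³⁴)(2.998×10⁸)/(430×10⁻⁹) = 4.620×10⁻¹⁹ J.
Energy delivered: (10.6 W)(122.4 s) = 1297 J.
Photons incident: 1297 / 4.620×10⁻¹⁹ = 2.807×10²¹, i.e. 2.807×10²¹/6.022×10²³ = 0.004661 mol.
Photons absorbed: 0.702 × 0.004661 = 0.003272 mol.
Product: Φ × n_abs = 0.023 × 0.003272 = 7.526×10⁻⁵ mol.
As a count: 7.526×10⁻⁵ × 6.022×10²³ = 4.5×10¹⁹.

4.5×10¹⁹ molecules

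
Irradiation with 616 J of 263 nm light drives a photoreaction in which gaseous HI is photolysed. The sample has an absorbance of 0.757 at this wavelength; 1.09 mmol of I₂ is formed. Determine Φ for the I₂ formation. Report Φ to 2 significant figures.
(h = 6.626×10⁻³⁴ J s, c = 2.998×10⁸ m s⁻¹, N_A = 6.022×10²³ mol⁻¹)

Φ = 0.98

Product: 1.09 mmol = 0.00109 mol.
Photon energy at 263 nm: hc/λ = (6.626×10⁻³⁴)(2.998×10⁸)/(263×10⁻⁹) = 7.553×10⁻¹⁹ J.
Photons incident: 616 / 7.553×10⁻¹⁹ = 8.156×10²⁰, i.e. 8.156×10²⁰/6.022×10²³ = 0.001354 mol.
Fraction absorbed: 1 − 10^(−0.757) = 0.8250.
Photons absorbed: 0.8250 × 0.001354 = 0.001117 mol.
Φ = 0.00109 mol / 0.001117 mol photons = 0.98.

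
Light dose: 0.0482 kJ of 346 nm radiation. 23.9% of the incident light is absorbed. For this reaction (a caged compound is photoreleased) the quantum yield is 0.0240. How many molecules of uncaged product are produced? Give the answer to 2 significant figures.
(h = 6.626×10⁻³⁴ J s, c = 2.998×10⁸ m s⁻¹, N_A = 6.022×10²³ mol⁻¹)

Photon energy at 346 nm: hc/λ = (6.626×10⁻³⁴)(2.998×10⁸)/(346×10⁻⁹) = 5.741×10⁻¹⁹ J.
Incident energy: 0.0482 kJ = 48.2 J.
Photons incident: 48.2 / 5.741×10⁻¹⁹ = 8.396×10¹⁹, i.e. 8.396×10¹⁹/6.022×10²³ = 1.394×10⁻⁴ mol.
Photons absorbed: 0.239 × 1.394×10⁻⁴ = 3.332×10⁻⁵ mol.
Product: Φ × n_abs = 0.0240 × 3.332×10⁻⁵ = 7.997×10⁻⁷ mol.
As a count: 7.997×10⁻⁷ × 6.022×10²³ = 4.8×10¹⁷.

4.8×10¹⁷ molecules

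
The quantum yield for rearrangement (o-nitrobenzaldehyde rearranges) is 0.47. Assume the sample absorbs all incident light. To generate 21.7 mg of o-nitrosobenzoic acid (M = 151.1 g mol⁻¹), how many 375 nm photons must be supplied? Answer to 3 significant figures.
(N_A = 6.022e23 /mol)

1.84e20 photons

Product: 21.7 mg / 151.1 g mol⁻¹ = 1.436e-4 mol.
Photons that must be absorbed: 1.436e-4 / 0.47 = 3.055e-4 mol.
Photon count: 3.055e-4 × 6.022e23 = 1.84e20.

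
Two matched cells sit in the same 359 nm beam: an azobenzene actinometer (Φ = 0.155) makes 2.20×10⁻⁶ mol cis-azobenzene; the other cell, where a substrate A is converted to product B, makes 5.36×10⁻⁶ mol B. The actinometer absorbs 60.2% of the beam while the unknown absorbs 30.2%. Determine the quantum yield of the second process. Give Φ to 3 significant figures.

Φ = 0.753

Photons absorbed by the actinometer: 2.20×10⁻⁶ / 0.155 = 1.419×10⁻⁵ mol.
Incident flux: 1.419×10⁻⁵ / 0.602 = 2.357×10⁻⁵ einstein.
Absorbed by unknown: 0.302 × 2.357×10⁻⁵ = 7.118×10⁻⁶ mol.
Φ(unknown) = 5.36×10⁻⁶ / 7.118×10⁻⁶ = 0.753.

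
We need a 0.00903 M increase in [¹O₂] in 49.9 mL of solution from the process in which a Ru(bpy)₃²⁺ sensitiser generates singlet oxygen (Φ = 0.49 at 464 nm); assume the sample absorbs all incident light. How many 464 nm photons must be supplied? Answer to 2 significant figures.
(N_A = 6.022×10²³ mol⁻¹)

5.5×10²⁰ photons

Product: (0.00903 M)(0.0499 L) = 4.506×10⁻⁴ mol.
Photons that must be absorbed: 4.506×10⁻⁴ / 0.49 = 9.196×10⁻⁴ mol.
Photon count: 9.196×10⁻⁴ × 6.022×10²³ = 5.5×10²⁰.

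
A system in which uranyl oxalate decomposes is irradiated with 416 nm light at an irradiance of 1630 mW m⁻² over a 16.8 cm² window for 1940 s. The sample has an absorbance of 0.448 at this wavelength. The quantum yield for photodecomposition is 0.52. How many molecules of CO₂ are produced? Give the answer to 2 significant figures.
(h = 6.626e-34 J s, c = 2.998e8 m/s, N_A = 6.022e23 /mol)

Photon energy at 416 nm: hc/λ = (6.626e-34)(2.998e8)/(416e-9) = 4.775e-19 J.
Energy delivered: (1630 mW m⁻²)(16.8e-4 m²)(1940 s) = 5.312 J.
Photons incident: 5.312 / 4.775e-19 = 1.112e19, i.e. 1.112e19/6.022e23 = 1.847e-5 mol.
Fraction absorbed: 1 − 10^(−0.448) = 0.6435.
Photons absorbed: 0.6435 × 1.847e-5 = 1.189e-5 mol.
Product: Φ × n_abs = 0.52 × 1.189e-5 = 6.183e-6 mol.
As a count: 6.183e-6 × 6.022e23 = 3.7e18.

3.7e18 molecules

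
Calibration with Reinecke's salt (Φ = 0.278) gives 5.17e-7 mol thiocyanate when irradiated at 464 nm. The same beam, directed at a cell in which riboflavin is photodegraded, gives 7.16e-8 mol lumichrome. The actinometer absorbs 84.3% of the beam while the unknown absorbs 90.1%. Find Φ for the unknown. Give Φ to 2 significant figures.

Φ = 0.036

Photons absorbed by the actinometer: 5.17e-7 / 0.278 = 1.860e-6 mol.
Incident flux: 1.860e-6 / 0.843 = 2.206e-6 einstein.
Absorbed by unknown: 0.901 × 2.206e-6 = 1.988e-6 mol.
Φ(unknown) = 7.16e-8 / 1.988e-6 = 0.036.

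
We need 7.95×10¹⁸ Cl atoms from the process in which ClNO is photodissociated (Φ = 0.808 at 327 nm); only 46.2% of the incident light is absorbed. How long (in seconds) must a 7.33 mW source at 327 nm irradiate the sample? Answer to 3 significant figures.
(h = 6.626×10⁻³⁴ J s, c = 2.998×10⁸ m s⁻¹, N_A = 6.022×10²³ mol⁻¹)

t ≈ 1770 s

Product: 7.95×10¹⁸ / 6.022×10²³ = 1.320×10⁻⁵ mol.
Photons that must be absorbed: 1.320×10⁻⁵ / 0.808 = 1.634×10⁻⁵ mol.
Incident photons needed: 1.634×10⁻⁵ / 0.462 = 3.537×10⁻⁵ mol.
Photon energy: hc/λ = 6.075×10⁻¹⁹ J; per mole, 3.658×10⁵ J mol⁻¹.
Energy required: 3.537×10⁻⁵ × 3.658×10⁵ = 12.94 J.
Time: 12.94 J / 0.00733 W = 1770 s.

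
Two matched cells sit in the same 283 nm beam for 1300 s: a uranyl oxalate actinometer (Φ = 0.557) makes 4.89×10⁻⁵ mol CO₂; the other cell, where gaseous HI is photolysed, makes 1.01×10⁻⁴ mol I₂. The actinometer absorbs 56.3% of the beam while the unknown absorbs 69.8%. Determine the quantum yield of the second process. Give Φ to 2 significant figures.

Photons absorbed by the actinometer: 4.89×10⁻⁵ / 0.557 = 8.779×10⁻⁵ mol.
Incident flux: 8.779×10⁻⁵ / 0.563 = 1.559×10⁻⁴ einstein.
Absorbed by unknown: 0.698 × 1.559×10⁻⁴ = 1.088×10⁻⁴ mol.
Φ(unknown) = 1.01×10⁻⁴ / 1.088×10⁻⁴ = 0.93.

Φ = 0.93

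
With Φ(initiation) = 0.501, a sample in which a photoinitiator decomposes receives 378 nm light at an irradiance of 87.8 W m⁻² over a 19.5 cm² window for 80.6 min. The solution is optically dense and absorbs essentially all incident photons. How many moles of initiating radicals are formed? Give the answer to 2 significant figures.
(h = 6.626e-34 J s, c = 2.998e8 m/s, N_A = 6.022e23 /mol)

Photon energy at 378 nm: hc/λ = (6.626e-34)(2.998e8)/(378e-9) = 5.255e-19 J.
Energy delivered: (87.8 W m⁻²)(19.5e-4 m²)(4836 s) = 828.0 J.
Photons incident: 828.0 / 5.255e-19 = 1.576e21, i.e. 1.576e21/6.022e23 = 0.002617 mol.
Product: Φ × n_abs = 0.501 × 0.002617 = 0.001311 mol.

0.0013 mol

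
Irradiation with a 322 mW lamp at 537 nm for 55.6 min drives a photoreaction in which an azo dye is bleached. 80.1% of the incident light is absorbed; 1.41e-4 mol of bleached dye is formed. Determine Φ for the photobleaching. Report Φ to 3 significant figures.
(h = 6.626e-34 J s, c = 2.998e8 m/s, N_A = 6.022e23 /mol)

Photon energy at 537 nm: hc/λ = (6.626e-34)(2.998e8)/(537e-9) = 3.699e-19 J.
Energy delivered: (322 mW)(3336 s) = 1074 J.
Photons incident: 1074 / 3.699e-19 = 2.903e21, i.e. 2.903e21/6.022e23 = 0.004821 mol.
Photons absorbed: 0.801 × 0.004821 = 0.003862 mol.
Φ = 1.41e-4 mol / 0.003862 mol photons = 0.0365.

Φ = 0.0365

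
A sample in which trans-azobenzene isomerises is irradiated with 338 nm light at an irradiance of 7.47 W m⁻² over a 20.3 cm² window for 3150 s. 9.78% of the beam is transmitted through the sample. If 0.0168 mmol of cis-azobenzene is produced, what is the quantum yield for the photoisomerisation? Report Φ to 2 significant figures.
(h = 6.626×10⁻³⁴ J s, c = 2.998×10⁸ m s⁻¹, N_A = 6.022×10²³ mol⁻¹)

Φ = 0.14

Product: 0.0168 mmol = 1.68×10⁻⁵ mol.
Photon energy at 338 nm: hc/λ = (6.626×10⁻³⁴)(2.998×10⁸)/(338×10⁻⁹) = 5.877×10⁻¹⁹ J.
Energy delivered: (7.47 W m⁻²)(20.3×10⁻⁴ m²)(3150 s) = 47.77 J.
Photons incident: 47.77 / 5.877×10⁻¹⁹ = 8.128×10¹⁹, i.e. 8.128×10¹⁹/6.022×10²³ = 1.350×10⁻⁴ mol.
Fraction absorbed: 1 − 9.78/100 = 0.9022.
Photons absorbed: 0.9022 × 1.350×10⁻⁴ = 1.218×10⁻⁴ mol.
Φ = 1.68×10⁻⁵ mol / 1.218×10⁻⁴ mol photons = 0.14.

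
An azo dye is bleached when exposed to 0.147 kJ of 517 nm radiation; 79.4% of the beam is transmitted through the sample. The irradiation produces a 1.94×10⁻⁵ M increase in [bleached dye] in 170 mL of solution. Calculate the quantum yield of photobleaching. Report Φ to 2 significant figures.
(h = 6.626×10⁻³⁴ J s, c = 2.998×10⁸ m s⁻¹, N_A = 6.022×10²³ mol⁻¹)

Product: (1.94×10⁻⁵ M)(0.17 L) = 3.298×10⁻⁶ mol.
Photon energy at 517 nm: hc/λ = (6.626×10⁻³⁴)(2.998×10⁸)/(517×10⁻⁹) = 3.842×10⁻¹⁹ J.
Incident energy: 0.147 kJ = 147 J.
Photons incident: 147 / 3.842×10⁻¹⁹ = 3.826×10²⁰, i.e. 3.826×10²⁰/6.022×10²³ = 6.353×10⁻⁴ mol.
Fraction absorbed: 1 − 79.4/100 = 0.2060.
Photons absorbed: 0.2060 × 6.353×10⁻⁴ = 1.309×10⁻⁴ mol.
Φ = 3.298×10⁻⁶ mol / 1.309×10⁻⁴ mol photons = 0.025.

Φ = 0.025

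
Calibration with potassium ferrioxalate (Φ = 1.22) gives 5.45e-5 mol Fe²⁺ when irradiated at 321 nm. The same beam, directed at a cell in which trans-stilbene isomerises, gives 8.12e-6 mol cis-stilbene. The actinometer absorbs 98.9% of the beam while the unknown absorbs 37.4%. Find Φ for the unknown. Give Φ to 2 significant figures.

Photons absorbed by the actinometer: 5.45e-5 / 1.22 = 4.467e-5 mol.
Incident flux: 4.467e-5 / 0.989 = 4.517e-5 einstein.
Absorbed by unknown: 0.374 × 4.517e-5 = 1.689e-5 mol.
Φ(unknown) = 8.12e-6 / 1.689e-5 = 0.48.

Φ = 0.48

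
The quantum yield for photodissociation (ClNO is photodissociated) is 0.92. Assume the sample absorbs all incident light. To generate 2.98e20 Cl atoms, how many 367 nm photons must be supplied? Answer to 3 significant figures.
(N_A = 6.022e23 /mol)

3.24e20 photons

Product: 2.98e20 / 6.022e23 = 4.949e-4 mol.
Photons that must be absorbed: 4.949e-4 / 0.92 = 5.379e-4 mol.
Photon count: 5.379e-4 × 6.022e23 = 3.24e20.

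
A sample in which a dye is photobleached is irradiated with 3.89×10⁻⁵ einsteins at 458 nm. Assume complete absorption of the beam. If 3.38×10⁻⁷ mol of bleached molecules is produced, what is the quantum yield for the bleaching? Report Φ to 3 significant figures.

Φ = 3.38×10⁻⁷ mol / 3.89×10⁻⁵ mol photons = 0.00869.

Φ = 0.00869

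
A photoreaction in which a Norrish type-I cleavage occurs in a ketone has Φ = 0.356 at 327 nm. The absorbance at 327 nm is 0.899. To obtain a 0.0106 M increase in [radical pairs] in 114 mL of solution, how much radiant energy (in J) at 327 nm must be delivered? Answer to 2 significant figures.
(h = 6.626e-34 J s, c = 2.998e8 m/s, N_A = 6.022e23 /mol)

Product: (0.0106 M)(0.114 L) = 0.001208 mol.
Photons that must be absorbed: 0.001208 / 0.356 = 0.003393 mol.
Fraction absorbed: 1 − 10^(−0.899) = 0.8738.
Incident photons needed: 0.003393 / 0.8738 = 0.003883 mol.
Photon energy: hc/λ = 6.075e-19 J; per mole, 3.658e5 J mol⁻¹.
Energy required: 0.003883 × 3.658e5 = 1400 J.

1400 J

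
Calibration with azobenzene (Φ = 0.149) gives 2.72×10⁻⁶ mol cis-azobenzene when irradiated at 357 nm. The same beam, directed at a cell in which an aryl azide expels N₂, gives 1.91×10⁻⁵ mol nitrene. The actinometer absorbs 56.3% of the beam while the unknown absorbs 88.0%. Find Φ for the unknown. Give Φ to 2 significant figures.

Φ = 0.67

Photons absorbed by the actinometer: 2.72×10⁻⁶ / 0.149 = 1.826×10⁻⁵ mol.
Incident flux: 1.826×10⁻⁵ / 0.563 = 3.243×10⁻⁵ einstein.
Absorbed by unknown: 0.880 × 3.243×10⁻⁵ = 2.854×10⁻⁵ mol.
Φ(unknown) = 1.91×10⁻⁵ / 2.854×10⁻⁵ = 0.67.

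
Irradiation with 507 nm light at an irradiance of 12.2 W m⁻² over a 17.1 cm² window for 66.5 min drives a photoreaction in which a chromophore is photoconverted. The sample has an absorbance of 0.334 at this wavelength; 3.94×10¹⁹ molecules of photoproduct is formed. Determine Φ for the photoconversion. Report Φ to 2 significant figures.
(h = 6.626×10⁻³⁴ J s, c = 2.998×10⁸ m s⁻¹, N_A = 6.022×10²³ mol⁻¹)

Φ = 0.35

Product: 3.94×10¹⁹ / 6.022×10²³ = 6.543×10⁻⁵ mol.
Photon energy at 507 nm: hc/λ = (6.626×10⁻³⁴)(2.998×10⁸)/(507×10⁻⁹) = 3.918×10⁻¹⁹ J.
Energy delivered: (12.2 W m⁻²)(17.1×10⁻⁴ m²)(3990 s) = 83.24 J.
Photons incident: 83.24 / 3.918×10⁻¹⁹ = 2.125×10²⁰, i.e. 2.125×10²⁰/6.022×10²³ = 3.529×10⁻⁴ mol.
Fraction absorbed: 1 − 10^(−0.334) = 0.5366.
Photons absorbed: 0.5366 × 3.529×10⁻⁴ = 1.894×10⁻⁴ mol.
Φ = 6.543×10⁻⁵ mol / 1.894×10⁻⁴ mol photons = 0.35.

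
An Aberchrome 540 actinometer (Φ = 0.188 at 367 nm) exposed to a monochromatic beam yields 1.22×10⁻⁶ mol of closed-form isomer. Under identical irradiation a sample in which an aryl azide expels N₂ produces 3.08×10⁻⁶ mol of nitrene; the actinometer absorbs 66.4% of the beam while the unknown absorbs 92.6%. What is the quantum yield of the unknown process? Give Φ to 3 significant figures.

Φ = 0.340

Photons absorbed by the actinometer: 1.22×10⁻⁶ / 0.188 = 6.489×10⁻⁶ mol.
Incident flux: 6.489×10⁻⁶ / 0.664 = 9.773×10⁻⁶ einstein.
Absorbed by unknown: 0.926 × 9.773×10⁻⁶ = 9.050×10⁻⁶ mol.
Φ(unknown) = 3.08×10⁻⁶ / 9.050×10⁻⁶ = 0.340.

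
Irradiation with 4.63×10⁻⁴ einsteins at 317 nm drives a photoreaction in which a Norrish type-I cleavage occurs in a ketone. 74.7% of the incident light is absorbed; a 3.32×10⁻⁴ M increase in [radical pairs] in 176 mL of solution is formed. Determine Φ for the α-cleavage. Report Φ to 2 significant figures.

Φ = 0.17

Product: (3.32×10⁻⁴ M)(0.176 L) = 5.843×10⁻⁵ mol.
Photons absorbed: 0.747 × 4.63×10⁻⁴ = 3.459×10⁻⁴ mol.
Φ = 5.843×10⁻⁵ mol / 3.459×10⁻⁴ mol photons = 0.17.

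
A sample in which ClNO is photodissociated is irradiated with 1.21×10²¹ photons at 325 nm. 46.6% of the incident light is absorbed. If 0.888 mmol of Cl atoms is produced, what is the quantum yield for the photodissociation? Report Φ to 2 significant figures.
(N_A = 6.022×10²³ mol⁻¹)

Φ = 0.95

Product: 0.888 mmol = 8.88×10⁻⁴ mol.
Moles of photons: 1.21×10²¹ / 6.022×10²³ = 0.002009 mol.
Photons absorbed: 0.466 × 0.002009 = 9.362×10⁻⁴ mol.
Φ = 8.88×10⁻⁴ mol / 9.362×10⁻⁴ mol photons = 0.95.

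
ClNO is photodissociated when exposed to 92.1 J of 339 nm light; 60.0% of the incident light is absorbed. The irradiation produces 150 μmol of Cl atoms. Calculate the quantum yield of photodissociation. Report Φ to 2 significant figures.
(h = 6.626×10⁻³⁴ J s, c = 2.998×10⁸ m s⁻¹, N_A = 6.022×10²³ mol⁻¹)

Product: 150 μmol = 1.50×10⁻⁴ mol.
Photon energy at 339 nm: hc/λ = (6.626×10⁻³⁴)(2.998×10⁸)/(339×10⁻⁹) = 5.860×10⁻¹⁹ J.
Photons incident: 92.1 / 5.860×10⁻¹⁹ = 1.572×10²⁰, i.e. 1.572×10²⁰/6.022×10²³ = 2.610×10⁻⁴ mol.
Photons absorbed: 0.600 × 2.610×10⁻⁴ = 1.566×10⁻⁴ mol.
Φ = 1.50×10⁻⁴ mol / 1.566×10⁻⁴ mol photons = 0.96.

Φ = 0.96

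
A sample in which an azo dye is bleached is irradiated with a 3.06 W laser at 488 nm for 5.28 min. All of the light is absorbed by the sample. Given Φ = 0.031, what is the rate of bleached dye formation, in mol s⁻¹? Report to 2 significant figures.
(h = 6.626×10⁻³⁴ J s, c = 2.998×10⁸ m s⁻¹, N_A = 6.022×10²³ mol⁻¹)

3.9×10⁻⁷ mol s⁻¹

Photon energy at 488 nm: hc/λ = (6.626×10⁻³⁴)(2.998×10⁸)/(488×10⁻⁹) = 4.071×10⁻¹⁹ J.
Energy delivered: (3.06 W)(316.8 s) = 969.4 J.
Photons incident: 969.4 / 4.071×10⁻¹⁹ = 2.381×10²¹, i.e. 2.381×10²¹/6.022×10²³ = 0.003954 mol.
Product formed: 0.031 × 0.003954 = 1.226×10⁻⁴ mol.
Rate: 1.226×10⁻⁴ / 316.8 s = 3.9×10⁻⁷ mol s⁻¹.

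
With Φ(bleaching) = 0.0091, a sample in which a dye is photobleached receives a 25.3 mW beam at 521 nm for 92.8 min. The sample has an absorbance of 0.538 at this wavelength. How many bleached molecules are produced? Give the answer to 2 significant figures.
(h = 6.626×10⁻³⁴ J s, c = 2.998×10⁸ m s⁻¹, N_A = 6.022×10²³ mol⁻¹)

Photon energy at 521 nm: hc/λ = (6.626×10⁻³⁴)(2.998×10⁸)/(521×10⁻⁹) = 3.813×10⁻¹⁹ J.
Energy delivered: (25.3 mW)(5568 s) = 140.9 J.
Photons incident: 140.9 / 3.813×10⁻¹⁹ = 3.695×10²⁰, i.e. 3.695×10²⁰/6.022×10²³ = 6.136×10⁻⁴ mol.
Fraction absorbed: 1 − 10^(−0.538) = 0.7103.
Photons absorbed: 0.7103 × 6.136×10⁻⁴ = 4.358×10⁻⁴ mol.
Product: Φ × n_abs = 0.0091 × 4.358×10⁻⁴ = 3.966×10⁻⁶ mol.
As a count: 3.966×10⁻⁶ × 6.022×10²³ = 2.4×10¹⁸.

2.4×10¹⁸ bleached molecules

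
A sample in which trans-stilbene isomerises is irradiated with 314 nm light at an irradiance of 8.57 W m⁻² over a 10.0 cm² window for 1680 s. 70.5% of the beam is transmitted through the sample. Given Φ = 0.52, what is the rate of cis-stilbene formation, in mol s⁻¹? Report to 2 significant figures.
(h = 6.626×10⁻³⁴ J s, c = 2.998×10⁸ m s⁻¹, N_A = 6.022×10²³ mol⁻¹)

3.5×10⁻⁹ mol s⁻¹

Photon energy at 314 nm: hc/λ = (6.626×10⁻³⁴)(2.998×10⁸)/(314×10⁻⁹) = 6.326×10⁻¹⁹ J.
Energy delivered: (8.57 W m⁻²)(10.0×10⁻⁴ m²)(1680 s) = 14.40 J.
Photons incident: 14.40 / 6.326×10⁻¹⁹ = 2.276×10¹⁹, i.e. 2.276×10¹⁹/6.022×10²³ = 3.779×10⁻⁵ mol.
Fraction absorbed: 1 − 70.5/100 = 0.2950.
Photons absorbed: 0.2950 × 3.779×10⁻⁵ = 1.115×10⁻⁵ mol.
Product formed: 0.52 × 1.115×10⁻⁵ = 5.798×10⁻⁶ mol.
Rate: 5.798×10⁻⁶ / 1680 s = 3.5×10⁻⁹ mol s⁻¹.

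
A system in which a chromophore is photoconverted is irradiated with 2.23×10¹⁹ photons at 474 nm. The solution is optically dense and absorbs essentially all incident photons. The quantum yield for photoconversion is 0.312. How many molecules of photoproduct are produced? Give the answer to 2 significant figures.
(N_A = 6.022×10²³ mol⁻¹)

Moles of photons: 2.23×10¹⁹ / 6.022×10²³ = 3.703×10⁻⁵ mol.
Product: Φ × n_abs = 0.312 × 3.703×10⁻⁵ = 1.155×10⁻⁵ mol.
As a count: 1.155×10⁻⁵ × 6.022×10²³ = 7.0×10¹⁸.

7.0×10¹⁸ molecules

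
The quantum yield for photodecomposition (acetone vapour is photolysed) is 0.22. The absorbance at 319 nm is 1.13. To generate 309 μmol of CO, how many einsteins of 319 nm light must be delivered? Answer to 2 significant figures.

Product: 309 μmol = 3.09e-4 mol.
Photons that must be absorbed: 3.09e-4 / 0.22 = 0.001405 mol.
Fraction absorbed: 1 − 10^(−1.13) = 0.9259.
Incident photons needed: 0.001405 / 0.9259 = 0.001517 mol.

0.0015 einstein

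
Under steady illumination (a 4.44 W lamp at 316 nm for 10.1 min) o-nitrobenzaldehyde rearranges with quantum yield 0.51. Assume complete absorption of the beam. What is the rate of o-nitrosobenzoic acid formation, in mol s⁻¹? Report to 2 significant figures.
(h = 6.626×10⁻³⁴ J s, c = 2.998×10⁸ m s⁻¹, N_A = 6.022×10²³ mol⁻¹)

6.0×10⁻⁶ mol s⁻¹

Photon energy at 316 nm: hc/λ = (6.626×10⁻³⁴)(2.998×10⁸)/(316×10⁻⁹) = 6.286×10⁻¹⁹ J.
Energy delivered: (4.44 W)(606 s) = 2691 J.
Photons incident: 2691 / 6.286×10⁻¹⁹ = 4.281×10²¹, i.e. 4.281×10²¹/6.022×10²³ = 0.007109 mol.
Product formed: 0.51 × 0.007109 = 0.003626 mol.
Rate: 0.003626 / 606 s = 6.0×10⁻⁶ mol s⁻¹.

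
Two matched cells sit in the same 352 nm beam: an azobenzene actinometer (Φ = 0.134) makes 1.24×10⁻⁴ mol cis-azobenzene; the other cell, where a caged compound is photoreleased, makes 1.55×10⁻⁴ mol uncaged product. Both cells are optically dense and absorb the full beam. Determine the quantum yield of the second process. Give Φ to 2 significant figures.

Photons absorbed by the actinometer: 1.24×10⁻⁴ / 0.134 = 9.254×10⁻⁴ mol.
Φ(unknown) = 1.55×10⁻⁴ / 9.254×10⁻⁴ = 0.17.

Φ = 0.17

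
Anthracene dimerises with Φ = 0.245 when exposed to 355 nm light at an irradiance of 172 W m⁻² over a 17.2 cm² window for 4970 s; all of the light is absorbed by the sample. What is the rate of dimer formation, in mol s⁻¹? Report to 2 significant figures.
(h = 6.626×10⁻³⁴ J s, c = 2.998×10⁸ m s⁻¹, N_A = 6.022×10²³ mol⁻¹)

Photon energy at 355 nm: hc/λ = (6.626×10⁻³⁴)(2.998×10⁸)/(355×10⁻⁹) = 5.596×10⁻¹⁹ J.
Energy delivered: (172 W m⁻²)(17.2×10⁻⁴ m²)(4970 s) = 1470 J.
Photons incident: 1470 / 5.596×10⁻¹⁹ = 2.627×10²¹, i.e. 2.627×10²¹/6.022×10²³ = 0.004362 mol.
Product formed: 0.245 × 0.004362 = 0.001069 mol.
Rate: 0.001069 / 4970 s = 2.2×10⁻⁷ mol s⁻¹.

2.2×10⁻⁷ mol s⁻¹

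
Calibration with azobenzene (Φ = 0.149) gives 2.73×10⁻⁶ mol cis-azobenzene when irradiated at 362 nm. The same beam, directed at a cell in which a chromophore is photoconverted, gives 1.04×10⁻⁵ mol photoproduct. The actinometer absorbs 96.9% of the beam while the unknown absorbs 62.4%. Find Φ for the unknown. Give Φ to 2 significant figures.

Photons absorbed by the actinometer: 2.73×10⁻⁶ / 0.149 = 1.832×10⁻⁵ mol.
Incident flux: 1.832×10⁻⁵ / 0.969 = 1.891×10⁻⁵ einstein.
Absorbed by unknown: 0.624 × 1.891×10⁻⁵ = 1.180×10⁻⁵ mol.
Φ(unknown) = 1.04×10⁻⁵ / 1.180×10⁻⁵ = 0.88.

Φ = 0.88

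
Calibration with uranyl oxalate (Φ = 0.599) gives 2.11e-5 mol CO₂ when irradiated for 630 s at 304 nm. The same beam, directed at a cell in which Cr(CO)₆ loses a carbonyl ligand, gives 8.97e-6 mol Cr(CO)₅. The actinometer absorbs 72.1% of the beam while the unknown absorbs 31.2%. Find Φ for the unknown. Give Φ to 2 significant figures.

Photons absorbed by the actinometer: 2.11e-5 / 0.599 = 3.523e-5 mol.
Incident flux: 3.523e-5 / 0.721 = 4.886e-5 einstein.
Absorbed by unknown: 0.312 × 4.886e-5 = 1.524e-5 mol.
Φ(unknown) = 8.97e-6 / 1.524e-5 = 0.59.

Φ = 0.59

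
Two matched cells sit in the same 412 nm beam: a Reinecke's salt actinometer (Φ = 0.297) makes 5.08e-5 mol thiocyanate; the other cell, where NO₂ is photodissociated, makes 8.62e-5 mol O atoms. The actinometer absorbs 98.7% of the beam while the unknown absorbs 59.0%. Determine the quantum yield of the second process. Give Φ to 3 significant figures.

Φ = 0.843

Photons absorbed by the actinometer: 5.08e-5 / 0.297 = 1.710e-4 mol.
Incident flux: 1.710e-4 / 0.987 = 1.733e-4 einstein.
Absorbed by unknown: 0.590 × 1.733e-4 = 1.022e-4 mol.
Φ(unknown) = 8.62e-5 / 1.022e-4 = 0.843.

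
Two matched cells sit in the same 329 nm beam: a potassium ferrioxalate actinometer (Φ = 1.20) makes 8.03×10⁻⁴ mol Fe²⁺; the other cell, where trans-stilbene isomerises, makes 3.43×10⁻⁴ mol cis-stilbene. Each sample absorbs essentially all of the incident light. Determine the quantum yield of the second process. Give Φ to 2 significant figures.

Φ = 0.51

Photons absorbed by the actinometer: 8.03×10⁻⁴ / 1.20 = 6.692×10⁻⁴ mol.
Φ(unknown) = 3.43×10⁻⁴ / 6.692×10⁻⁴ = 0.51.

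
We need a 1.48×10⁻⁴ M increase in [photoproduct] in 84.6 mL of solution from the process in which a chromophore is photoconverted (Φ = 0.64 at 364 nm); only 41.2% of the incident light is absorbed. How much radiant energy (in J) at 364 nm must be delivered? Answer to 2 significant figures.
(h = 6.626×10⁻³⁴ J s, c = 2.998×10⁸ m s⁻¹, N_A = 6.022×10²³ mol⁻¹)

16 J

Product: (1.48×10⁻⁴ M)(0.0846 L) = 1.252×10⁻⁵ mol.
Photons that must be absorbed: 1.252×10⁻⁵ / 0.64 = 1.956×10⁻⁵ mol.
Incident photons needed: 1.956×10⁻⁵ / 0.412 = 4.748×10⁻⁵ mol.
Photon energy: hc/λ = 5.457×10⁻¹⁹ J; per mole, 3.286×10⁵ J mol⁻¹.
Energy required: 4.748×10⁻⁵ × 3.286×10⁵ = 16 J.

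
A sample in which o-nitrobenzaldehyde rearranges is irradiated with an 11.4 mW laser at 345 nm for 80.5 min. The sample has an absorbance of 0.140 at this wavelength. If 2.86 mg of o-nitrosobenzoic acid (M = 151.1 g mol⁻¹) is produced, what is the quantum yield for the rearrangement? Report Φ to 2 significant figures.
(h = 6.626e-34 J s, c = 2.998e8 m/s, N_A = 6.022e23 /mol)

Product: 2.86 mg / 151.1 g mol⁻¹ = 1.893e-5 mol.
Photon energy at 345 nm: hc/λ = (6.626e-34)(2.998e8)/(345e-9) = 5.758e-19 J.
Energy delivered: (11.4 mW)(4830 s) = 55.06 J.
Photons incident: 55.06 / 5.758e-19 = 9.562e19, i.e. 9.562e19/6.022e23 = 1.588e-4 mol.
Fraction absorbed: 1 − 10^(−0.140) = 0.2756.
Photons absorbed: 0.2756 × 1.588e-4 = 4.377e-5 mol.
Φ = 1.893e-5 mol / 4.377e-5 mol photons = 0.43.

Φ = 0.43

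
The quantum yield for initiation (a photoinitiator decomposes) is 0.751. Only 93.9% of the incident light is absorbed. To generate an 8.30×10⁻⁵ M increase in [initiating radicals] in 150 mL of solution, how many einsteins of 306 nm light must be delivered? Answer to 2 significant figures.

1.8×10⁻⁵ einstein

Product: (8.30×10⁻⁵ M)(0.15 L) = 1.245×10⁻⁵ mol.
Photons that must be absorbed: 1.245×10⁻⁵ / 0.751 = 1.658×10⁻⁵ mol.
Incident photons needed: 1.658×10⁻⁵ / 0.939 = 1.766×10⁻⁵ mol.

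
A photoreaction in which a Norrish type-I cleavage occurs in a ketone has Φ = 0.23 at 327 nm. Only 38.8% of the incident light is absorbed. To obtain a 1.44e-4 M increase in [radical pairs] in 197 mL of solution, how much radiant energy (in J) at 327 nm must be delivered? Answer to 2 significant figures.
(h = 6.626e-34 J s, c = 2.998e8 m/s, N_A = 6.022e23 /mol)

120 J

Product: (1.44e-4 M)(0.197 L) = 2.837e-5 mol.
Photons that must be absorbed: 2.837e-5 / 0.23 = 1.233e-4 mol.
Incident photons needed: 1.233e-4 / 0.388 = 3.178e-4 mol.
Photon energy: hc/λ = 6.075e-19 J; per mole, 3.658e5 J mol⁻¹.
Energy required: 3.178e-4 × 3.658e5 = 120 J.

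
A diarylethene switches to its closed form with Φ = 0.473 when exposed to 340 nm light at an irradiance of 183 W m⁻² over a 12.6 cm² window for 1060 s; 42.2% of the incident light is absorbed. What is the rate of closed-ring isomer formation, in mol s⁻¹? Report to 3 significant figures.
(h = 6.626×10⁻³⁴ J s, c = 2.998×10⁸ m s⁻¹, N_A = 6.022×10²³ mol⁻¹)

Photon energy at 340 nm: hc/λ = (6.626×10⁻³⁴)(2.998×10⁸)/(340×10⁻⁹) = 5.843×10⁻¹⁹ J.
Energy delivered: (183 W m⁻²)(12.6×10⁻⁴ m²)(1060 s) = 244.4 J.
Photons incident: 244.4 / 5.843×10⁻¹⁹ = 4.183×10²⁰, i.e. 4.183×10²⁰/6.022×10²³ = 6.946×10⁻⁴ mol.
Photons absorbed: 0.422 × 6.946×10⁻⁴ = 2.931×10⁻⁴ mol.
Product formed: 0.473 × 2.931×10⁻⁴ = 1.386×10⁻⁴ mol.
Rate: 1.386×10⁻⁴ / 1060 s = 1.31×10⁻⁷ mol s⁻¹.

1.31×10⁻⁷ mol s⁻¹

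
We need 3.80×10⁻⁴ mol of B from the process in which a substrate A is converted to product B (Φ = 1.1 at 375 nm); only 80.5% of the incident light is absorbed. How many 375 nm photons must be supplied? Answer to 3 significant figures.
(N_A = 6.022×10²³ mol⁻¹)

Photons that must be absorbed: 3.80×10⁻⁴ / 1.1 = 3.455×10⁻⁴ mol.
Incident photons needed: 3.455×10⁻⁴ / 0.805 = 4.292×10⁻⁴ mol.
Photon count: 4.292×10⁻⁴ × 6.022×10²³ = 2.58×10²⁰.

2.58×10²⁰ photons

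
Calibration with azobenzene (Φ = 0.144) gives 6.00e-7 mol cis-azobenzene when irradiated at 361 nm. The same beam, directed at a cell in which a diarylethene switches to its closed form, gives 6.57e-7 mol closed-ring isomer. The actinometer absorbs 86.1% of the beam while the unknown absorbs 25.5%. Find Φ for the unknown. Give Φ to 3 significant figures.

Φ = 0.532

Photons absorbed by the actinometer: 6.00e-7 / 0.144 = 4.167e-6 mol.
Incident flux: 4.167e-6 / 0.861 = 4.840e-6 einstein.
Absorbed by unknown: 0.255 × 4.840e-6 = 1.234e-6 mol.
Φ(unknown) = 6.57e-7 / 1.234e-6 = 0.532.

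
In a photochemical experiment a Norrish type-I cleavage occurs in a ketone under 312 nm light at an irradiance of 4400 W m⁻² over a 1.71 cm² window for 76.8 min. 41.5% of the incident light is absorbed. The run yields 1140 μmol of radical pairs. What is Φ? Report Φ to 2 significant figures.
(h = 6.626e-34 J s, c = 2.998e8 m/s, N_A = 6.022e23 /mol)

Product: 1140 μmol = 0.00114 mol.
Photon energy at 312 nm: hc/λ = (6.626e-34)(2.998e8)/(312e-9) = 6.367e-19 J.
Energy delivered: (4400 W m⁻²)(1.71e-4 m²)(4608 s) = 3467 J.
Photons incident: 3467 / 6.367e-19 = 5.445e21, i.e. 5.445e21/6.022e23 = 0.009042 mol.
Photons absorbed: 0.415 × 0.009042 = 0.003752 mol.
Φ = 0.00114 mol / 0.003752 mol photons = 0.30.

Φ = 0.30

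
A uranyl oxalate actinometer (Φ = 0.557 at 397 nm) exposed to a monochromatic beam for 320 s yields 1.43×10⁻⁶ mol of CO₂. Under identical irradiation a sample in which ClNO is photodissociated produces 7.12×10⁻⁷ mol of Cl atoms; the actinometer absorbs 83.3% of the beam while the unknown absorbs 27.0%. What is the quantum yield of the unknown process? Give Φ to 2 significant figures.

Photons absorbed by the actinometer: 1.43×10⁻⁶ / 0.557 = 2.567×10⁻⁶ mol.
Incident flux: 2.567×10⁻⁶ / 0.833 = 3.082×10⁻⁶ einstein.
Absorbed by unknown: 0.270 × 3.082×10⁻⁶ = 8.321×10⁻⁷ mol.
Φ(unknown) = 7.12×10⁻⁷ / 8.321×10⁻⁷ = 0.86.

Φ = 0.86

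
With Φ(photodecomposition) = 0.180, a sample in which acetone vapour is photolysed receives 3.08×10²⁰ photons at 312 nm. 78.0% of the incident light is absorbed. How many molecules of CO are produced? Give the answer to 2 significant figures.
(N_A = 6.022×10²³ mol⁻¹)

4.3×10¹⁹ molecules

Moles of photons: 3.08×10²⁰ / 6.022×10²³ = 5.115×10⁻⁴ mol.
Photons absorbed: 0.780 × 5.115×10⁻⁴ = 3.990×10⁻⁴ mol.
Product: Φ × n_abs = 0.180 × 3.990×10⁻⁴ = 7.182×10⁻⁵ mol.
As a count: 7.182×10⁻⁵ × 6.022×10²³ = 4.3×10¹⁹.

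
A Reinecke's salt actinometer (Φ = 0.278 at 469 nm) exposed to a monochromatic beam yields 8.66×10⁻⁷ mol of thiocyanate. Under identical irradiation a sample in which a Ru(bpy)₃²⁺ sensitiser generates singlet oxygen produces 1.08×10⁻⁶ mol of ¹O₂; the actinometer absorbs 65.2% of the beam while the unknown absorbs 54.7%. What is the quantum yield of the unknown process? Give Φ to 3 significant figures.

Φ = 0.413

Photons absorbed by the actinometer: 8.66×10⁻⁷ / 0.278 = 3.115×10⁻⁶ mol.
Incident flux: 3.115×10⁻⁶ / 0.652 = 4.778×10⁻⁶ einstein.
Absorbed by unknown: 0.547 × 4.778×10⁻⁶ = 2.614×10⁻⁶ mol.
Φ(unknown) = 1.08×10⁻⁶ / 2.614×10⁻⁶ = 0.413.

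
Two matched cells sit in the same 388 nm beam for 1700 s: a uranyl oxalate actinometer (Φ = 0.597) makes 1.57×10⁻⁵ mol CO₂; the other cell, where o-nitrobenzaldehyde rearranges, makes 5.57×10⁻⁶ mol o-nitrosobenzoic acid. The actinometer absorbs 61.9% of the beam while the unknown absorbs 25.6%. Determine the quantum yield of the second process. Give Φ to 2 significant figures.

Φ = 0.51

Photons absorbed by the actinometer: 1.57×10⁻⁵ / 0.597 = 2.630×10⁻⁵ mol.
Incident flux: 2.630×10⁻⁵ / 0.619 = 4.249×10⁻⁵ einstein.
Absorbed by unknown: 0.256 × 4.249×10⁻⁵ = 1.088×10⁻⁵ mol.
Φ(unknown) = 5.57×10⁻⁶ / 1.088×10⁻⁵ = 0.51.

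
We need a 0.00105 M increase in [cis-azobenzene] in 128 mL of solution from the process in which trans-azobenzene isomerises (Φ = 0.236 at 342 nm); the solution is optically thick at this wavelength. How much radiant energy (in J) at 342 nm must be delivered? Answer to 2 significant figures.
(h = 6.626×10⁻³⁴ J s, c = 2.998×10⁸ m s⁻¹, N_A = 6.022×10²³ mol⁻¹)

200 J

Product: (0.00105 M)(0.128 L) = 1.344×10⁻⁴ mol.
Photons that must be absorbed: 1.344×10⁻⁴ / 0.236 = 5.695×10⁻⁴ mol.
Photon energy: hc/λ = 5.808×10⁻¹⁹ J; per mole, 3.498×10⁵ J mol⁻¹.
Energy required: 5.695×10⁻⁴ × 3.498×10⁵ = 200 J.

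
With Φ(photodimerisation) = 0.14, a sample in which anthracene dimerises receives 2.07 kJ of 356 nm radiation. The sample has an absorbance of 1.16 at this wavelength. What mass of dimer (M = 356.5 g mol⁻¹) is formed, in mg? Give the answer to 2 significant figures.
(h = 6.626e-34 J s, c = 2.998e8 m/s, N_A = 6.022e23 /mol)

Photon energy at 356 nm: hc/λ = (6.626e-34)(2.998e8)/(356e-9) = 5.580e-19 J.
Incident energy: 2.07 kJ = 2070 J.
Photons incident: 2070 / 5.580e-19 = 3.710e21, i.e. 3.710e21/6.022e23 = 0.006161 mol.
Fraction absorbed: 1 − 10^(−1.16) = 0.9308.
Photons absorbed: 0.9308 × 0.006161 = 0.005735 mol.
Product: Φ × n_abs = 0.14 × 0.005735 = 8.029e-4 mol.
Mass: 8.029e-4 × 356.5 = 0.2862 g = 290 mg.

290 mg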